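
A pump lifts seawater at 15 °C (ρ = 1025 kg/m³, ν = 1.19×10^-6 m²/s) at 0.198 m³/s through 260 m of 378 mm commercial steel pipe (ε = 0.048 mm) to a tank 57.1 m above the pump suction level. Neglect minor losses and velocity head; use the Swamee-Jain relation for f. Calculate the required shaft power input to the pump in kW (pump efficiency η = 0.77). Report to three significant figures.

P_shaft ≈ 152 kW

V = 4Q/(πD²) = 1.764 m/s; Re = 5.60×10^5; ε/D = 1.27×10^-4; f = 0.01460
h_f = f(L/D)V²/2g = 1.593 m
Total head H = z + h_f = 57.1 + 1.593 = 58.69 m
P_hyd = ρgQH = 1025·9.81·0.198·58.69 = 116.9 kW
P_shaft = P_hyd/η = 116.9/0.77 = 151.8 kW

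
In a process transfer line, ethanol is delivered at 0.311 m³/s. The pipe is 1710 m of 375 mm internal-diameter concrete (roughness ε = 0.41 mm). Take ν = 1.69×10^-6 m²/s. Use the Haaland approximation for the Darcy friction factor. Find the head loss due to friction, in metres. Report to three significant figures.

h_f ≈ 37.8 m

V = 4Q/(πD²) = 4·0.311/(π·0.375²) = 2.816 m/s
Re = VD/ν = 2.816·0.375/1.69×10^-6 = 6.25×10^5 → turbulent
ε/D = 0.41/375 = 0.00109
Haaland: f = 0.02050
h_f = f(L/D)V²/(2g) = 0.02050·(1710/0.375)·2.816²/(2·9.81) = 37.79 m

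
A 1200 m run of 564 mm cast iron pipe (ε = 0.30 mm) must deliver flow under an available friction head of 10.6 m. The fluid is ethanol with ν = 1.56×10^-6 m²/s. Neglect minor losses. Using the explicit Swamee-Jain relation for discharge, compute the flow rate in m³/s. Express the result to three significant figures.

Q ≈ 0.591 m³/s

Swamee-Jain (Type II): Q = -0.965·√(gD⁵h_f/L)·ln[ε/(3.7D) + √(3.17ν²L/(gD³h_f))]
√(gD⁵h_f/L) = √(9.81·0.564⁵·10.6/1200) = 0.07032
ε/(3.7D) = 1.44×10^-4; √(3.17ν²L/(gD³h_f)) = 2.23×10^-5
Q = -0.965·0.07032·ln(1.660×10^-4) = 0.5906 m³/s
Check: V = 2.36 m/s, Re = 8.55×10^5, f = 0.01760, h_f = 10.7 m ≈ 10.6 m ✓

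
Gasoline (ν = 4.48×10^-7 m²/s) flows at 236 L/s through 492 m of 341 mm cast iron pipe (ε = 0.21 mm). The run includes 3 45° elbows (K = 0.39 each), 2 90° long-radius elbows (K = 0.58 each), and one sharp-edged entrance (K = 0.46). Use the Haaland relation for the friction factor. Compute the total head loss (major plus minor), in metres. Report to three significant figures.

H_L ≈ 9.66 m

V = 4Q/(πD²) = 2.584 m/s; V²/2g = 0.3404 m
Re = 1.97×10^6, ε/D = 6.16×10^-4 → f = 0.01774 (Haaland)
Major: h_f = f(L/D)·V²/2g = 0.01774·1443·0.3404 = 8.711 m
Minor: ΣK = 2.79; h_m = ΣK·V²/2g = 0.9496 m
Total H_L = 8.711 + 0.9496 = 9.661 m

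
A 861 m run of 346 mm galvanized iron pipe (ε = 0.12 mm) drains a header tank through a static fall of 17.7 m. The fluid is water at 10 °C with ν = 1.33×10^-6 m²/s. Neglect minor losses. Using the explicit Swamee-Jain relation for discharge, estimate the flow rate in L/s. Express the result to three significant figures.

Q ≈ 276 L/s

Swamee-Jain (Type II): Q = -0.965·√(gD⁵h_f/L)·ln[ε/(3.7D) + √(3.17ν²L/(gD³h_f))]
√(gD⁵h_f/L) = √(9.81·0.346⁵·17.7/861) = 0.03162
ε/(3.7D) = 9.37×10^-5; √(3.17ν²L/(gD³h_f)) = 2.59×10^-5
Q = -0.965·0.03162·ln(1.196×10^-4) = 0.2756 m³/s
Check: V = 2.93 m/s, Re = 7.63×10^5, f = 0.01635, h_f = 17.8 m ≈ 17.7 m ✓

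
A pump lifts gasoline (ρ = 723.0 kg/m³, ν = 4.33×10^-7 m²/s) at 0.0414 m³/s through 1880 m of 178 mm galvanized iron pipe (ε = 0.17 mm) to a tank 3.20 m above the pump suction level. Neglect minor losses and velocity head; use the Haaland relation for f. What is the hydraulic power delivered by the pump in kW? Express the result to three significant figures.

P_hyd ≈ 9.63 kW

V = 4Q/(πD²) = 1.664 m/s; Re = 6.84×10^5; ε/D = 9.55×10^-4; f = 0.01986
h_f = f(L/D)V²/2g = 29.58 m
Total head H = z + h_f = 3.20 + 29.58 = 32.78 m
P_hyd = ρgQH = 723.0·9.81·0.0414·32.78 = 9.626 kW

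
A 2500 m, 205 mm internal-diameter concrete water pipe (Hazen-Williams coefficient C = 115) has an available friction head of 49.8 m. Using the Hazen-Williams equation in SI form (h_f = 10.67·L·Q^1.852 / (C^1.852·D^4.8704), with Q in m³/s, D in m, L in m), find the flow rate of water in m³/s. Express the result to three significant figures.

Rearranging: Q = [h_f·C^1.852·D^4.8704 / (10.67·L)]^(1/1.852)
Q = [49.8·115^1.852·0.205^4.8704 / (10.67·2500)]^0.540 = 0.05988 m³/s

Q ≈ 0.0599 m³/s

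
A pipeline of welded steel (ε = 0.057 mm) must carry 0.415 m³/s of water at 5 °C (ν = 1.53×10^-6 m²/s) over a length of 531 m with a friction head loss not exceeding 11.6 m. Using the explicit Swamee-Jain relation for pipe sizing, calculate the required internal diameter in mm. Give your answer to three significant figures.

Swamee-Jain (Type III): D = 0.66·[ε^1.25·(LQ²/(gh_f))^4.75 + ν·Q^9.4·(L/(gh_f))^5.2]^0.04
LQ²/(gh_f) = 0.8036; L/(gh_f) = 4.666
Term 1 = ε^1.25·(…)^4.75 = 1.75×10^-6; Term 2 = ν·Q^9.4·(…)^5.2 = 1.18×10^-6
D = 0.66·(1.75×10^-6 + 1.18×10^-6)^0.04 = 0.3965 m = 397 mm
Check: V = 3.36 m/s, Re = 8.71×10^5, f = 0.01425, h_f = 11.0 m ≈ 11.6 m ✓

D ≈ 397 mm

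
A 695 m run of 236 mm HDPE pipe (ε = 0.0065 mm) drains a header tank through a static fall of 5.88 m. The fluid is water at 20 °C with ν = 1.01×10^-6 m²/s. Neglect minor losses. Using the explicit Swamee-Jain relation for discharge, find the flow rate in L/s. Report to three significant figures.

Q ≈ 72.9 L/s

Swamee-Jain (Type II): Q = -0.965·√(gD⁵h_f/L)·ln[ε/(3.7D) + √(3.17ν²L/(gD³h_f))]
√(gD⁵h_f/L) = √(9.81·0.236⁵·5.88/695) = 0.007795
ε/(3.7D) = 7.44×10^-6; √(3.17ν²L/(gD³h_f)) = 5.44×10^-5
Q = -0.965·0.007795·ln(6.189×10^-5) = 0.07289 m³/s
Check: V = 1.67 m/s, Re = 3.89×10^5, f = 0.01407, h_f = 5.86 m ≈ 5.88 m ✓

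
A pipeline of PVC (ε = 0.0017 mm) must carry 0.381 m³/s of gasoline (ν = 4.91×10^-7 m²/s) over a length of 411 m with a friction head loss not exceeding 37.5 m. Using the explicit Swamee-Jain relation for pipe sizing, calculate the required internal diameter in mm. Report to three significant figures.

D ≈ 264 mm

Swamee-Jain (Type III): D = 0.66·[ε^1.25·(LQ²/(gh_f))^4.75 + ν·Q^9.4·(L/(gh_f))^5.2]^0.04
LQ²/(gh_f) = 0.1622; L/(gh_f) = 1.117
Term 1 = ε^1.25·(…)^4.75 = 1.09×10^-11; Term 2 = ν·Q^9.4·(…)^5.2 = 1.00×10^-10
D = 0.66·(1.09×10^-11 + 1.00×10^-10)^0.04 = 0.2639 m = 264 mm
Check: V = 6.97 m/s, Re = 3.74×10^6, f = 0.009764, h_f = 37.6 m ≈ 37.5 m ✓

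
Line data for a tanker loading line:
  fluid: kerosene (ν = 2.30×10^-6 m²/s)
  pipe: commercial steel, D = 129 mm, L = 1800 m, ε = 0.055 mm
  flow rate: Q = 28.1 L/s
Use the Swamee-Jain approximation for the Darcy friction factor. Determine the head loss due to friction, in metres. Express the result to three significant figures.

V = 4Q/(πD²) = 4·0.0281/(π·0.129²) = 2.150 m/s
Re = VD/ν = 2.150·0.129/2.30×10^-6 = 1.21×10^5 → turbulent
ε/D = 0.055/129 = 4.26×10^-4
Swamee-Jain: f = 0.01961
h_f = f(L/D)V²/(2g) = 0.01961·(1800/0.129)·2.150²/(2·9.81) = 64.45 m

h_f ≈ 64.5 m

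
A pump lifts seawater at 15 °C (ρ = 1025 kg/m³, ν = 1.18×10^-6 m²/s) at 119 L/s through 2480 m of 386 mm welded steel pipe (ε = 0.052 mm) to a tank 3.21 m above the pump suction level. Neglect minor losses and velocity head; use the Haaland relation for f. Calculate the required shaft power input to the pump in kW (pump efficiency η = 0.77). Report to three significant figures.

P_shaft ≈ 13.1 kW

V = 4Q/(πD²) = 1.017 m/s; Re = 3.33×10^5; ε/D = 1.35×10^-4; f = 0.01533
h_f = f(L/D)V²/2g = 5.191 m
Total head H = z + h_f = 3.21 + 5.191 = 8.401 m
P_hyd = ρgQH = 1025·9.81·0.119·8.401 = 10.05 kW
P_shaft = P_hyd/η = 10.05/0.77 = 13.05 kW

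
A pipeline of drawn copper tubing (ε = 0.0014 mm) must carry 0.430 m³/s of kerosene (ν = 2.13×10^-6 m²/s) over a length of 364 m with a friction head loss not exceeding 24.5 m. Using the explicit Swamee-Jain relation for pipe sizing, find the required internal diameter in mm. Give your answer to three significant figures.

D ≈ 311 mm

Swamee-Jain (Type III): D = 0.66·[ε^1.25·(LQ²/(gh_f))^4.75 + ν·Q^9.4·(L/(gh_f))^5.2]^0.04
LQ²/(gh_f) = 0.2800; L/(gh_f) = 1.514
Term 1 = ε^1.25·(…)^4.75 = 1.14×10^-10; Term 2 = ν·Q^9.4·(…)^5.2 = 6.61×10^-9
D = 0.66·(1.14×10^-10 + 6.61×10^-9)^0.04 = 0.3109 m = 311 mm
Check: V = 5.66 m/s, Re = 8.27×10^5, f = 0.01209, h_f = 23.1 m ≈ 24.5 m ✓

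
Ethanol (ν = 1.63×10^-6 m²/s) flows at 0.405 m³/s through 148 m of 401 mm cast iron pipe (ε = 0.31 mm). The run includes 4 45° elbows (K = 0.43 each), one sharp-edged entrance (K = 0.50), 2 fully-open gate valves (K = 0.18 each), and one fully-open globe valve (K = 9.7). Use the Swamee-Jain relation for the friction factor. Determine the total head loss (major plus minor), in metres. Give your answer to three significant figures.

H_L ≈ 10.1 m

V = 4Q/(πD²) = 3.207 m/s; V²/2g = 0.5241 m
Re = 7.89×10^5, ε/D = 7.73×10^-4 → f = 0.01903 (Swamee-Jain)
Major: h_f = f(L/D)·V²/2g = 0.01903·369.1·0.5241 = 3.681 m
Minor: ΣK = 12.3; h_m = ΣK·V²/2g = 6.437 m
Total H_L = 3.681 + 6.437 = 10.12 m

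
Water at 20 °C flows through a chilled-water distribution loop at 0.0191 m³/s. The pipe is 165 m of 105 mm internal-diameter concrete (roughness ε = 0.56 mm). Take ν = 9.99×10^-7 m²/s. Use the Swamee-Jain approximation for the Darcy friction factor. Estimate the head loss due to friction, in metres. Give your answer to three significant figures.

h_f ≈ 12.3 m

V = 4Q/(πD²) = 4·0.0191/(π·0.105²) = 2.206 m/s
Re = VD/ν = 2.206·0.105/9.99×10^-7 = 2.32×10^5 → turbulent
ε/D = 0.56/105 = 0.00533
Swamee-Jain: f = 0.03152
h_f = f(L/D)V²/(2g) = 0.03152·(165/0.105)·2.206²/(2·9.81) = 12.28 m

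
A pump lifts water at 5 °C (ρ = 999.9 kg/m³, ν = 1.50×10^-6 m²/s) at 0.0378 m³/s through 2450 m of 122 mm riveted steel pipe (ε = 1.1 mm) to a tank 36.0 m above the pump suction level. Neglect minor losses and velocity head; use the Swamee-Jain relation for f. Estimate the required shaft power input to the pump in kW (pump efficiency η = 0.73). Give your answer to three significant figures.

P_shaft ≈ 219 kW

V = 4Q/(πD²) = 3.234 m/s; Re = 2.63×10^5; ε/D = 0.00902; f = 0.03699
h_f = f(L/D)V²/2g = 395.8 m
Total head H = z + h_f = 36.0 + 395.8 = 431.8 m
P_hyd = ρgQH = 999.9·9.81·0.0378·431.8 = 160.1 kW
P_shaft = P_hyd/η = 160.1/0.73 = 219.3 kW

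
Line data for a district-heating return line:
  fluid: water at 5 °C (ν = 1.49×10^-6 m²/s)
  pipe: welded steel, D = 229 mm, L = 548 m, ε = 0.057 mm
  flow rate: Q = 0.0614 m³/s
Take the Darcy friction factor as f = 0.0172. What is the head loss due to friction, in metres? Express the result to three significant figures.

h_f ≈ 4.66 m

V = 4Q/(πD²) = 4·0.0614/(π·0.229²) = 1.491 m/s
h_f = f(L/D)V²/(2g) = 0.01720·(548/0.229)·1.491²/(2·9.81) = 4.662 m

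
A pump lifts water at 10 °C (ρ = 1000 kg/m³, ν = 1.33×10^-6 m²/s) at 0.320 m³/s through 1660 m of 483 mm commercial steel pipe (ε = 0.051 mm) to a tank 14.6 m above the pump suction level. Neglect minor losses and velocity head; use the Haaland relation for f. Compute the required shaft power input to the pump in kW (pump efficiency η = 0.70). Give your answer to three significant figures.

P_shaft ≈ 98.9 kW

V = 4Q/(πD²) = 1.746 m/s; Re = 6.34×10^5; ε/D = 1.06×10^-4; f = 0.01397
h_f = f(L/D)V²/2g = 7.462 m
Total head H = z + h_f = 14.6 + 7.462 = 22.06 m
P_hyd = ρgQH = 1000·9.81·0.320·22.06 = 69.26 kW
P_shaft = P_hyd/η = 69.26/0.70 = 98.94 kW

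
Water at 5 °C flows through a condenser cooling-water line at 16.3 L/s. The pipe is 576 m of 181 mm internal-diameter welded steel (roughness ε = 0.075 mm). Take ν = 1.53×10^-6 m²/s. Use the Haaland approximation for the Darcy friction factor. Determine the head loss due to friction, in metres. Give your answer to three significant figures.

V = 4Q/(πD²) = 4·0.0163/(π·0.181²) = 0.6335 m/s
Re = VD/ν = 0.6335·0.181/1.53×10^-6 = 7.49×10^4 → turbulent
ε/D = 0.075/181 = 4.14×10^-4
Haaland: f = 0.02055
h_f = f(L/D)V²/(2g) = 0.02055·(576/0.181)·0.6335²/(2·9.81) = 1.338 m

h_f ≈ 1.34 m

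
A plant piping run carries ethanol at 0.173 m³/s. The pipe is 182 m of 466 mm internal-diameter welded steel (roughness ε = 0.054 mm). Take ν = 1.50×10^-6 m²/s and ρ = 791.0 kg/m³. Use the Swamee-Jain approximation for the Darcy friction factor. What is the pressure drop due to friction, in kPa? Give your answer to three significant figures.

V = 4Q/(πD²) = 4·0.173/(π·0.466²) = 1.014 m/s
Re = VD/ν = 1.014·0.466/1.50×10^-6 = 3.15×10^5 → turbulent
ε/D = 0.054/466 = 1.16×10^-4
Swamee-Jain: f = 0.01548
h_f = f(L/D)V²/(2g) = 0.01548·(182/0.466)·1.014²/(2·9.81) = 0.3171 m
Δp = ρg·h_f = 791.0·9.81·0.3171 = 2.461 kPa

Δp ≈ 2.46 kPa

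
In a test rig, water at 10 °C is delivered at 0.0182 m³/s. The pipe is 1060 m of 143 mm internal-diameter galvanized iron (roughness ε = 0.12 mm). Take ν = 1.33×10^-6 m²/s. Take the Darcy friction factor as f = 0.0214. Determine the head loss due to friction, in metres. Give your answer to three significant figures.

V = 4Q/(πD²) = 4·0.0182/(π·0.143²) = 1.133 m/s
h_f = f(L/D)V²/(2g) = 0.02140·(1060/0.143)·1.133²/(2·9.81) = 10.38 m

h_f ≈ 10.4 m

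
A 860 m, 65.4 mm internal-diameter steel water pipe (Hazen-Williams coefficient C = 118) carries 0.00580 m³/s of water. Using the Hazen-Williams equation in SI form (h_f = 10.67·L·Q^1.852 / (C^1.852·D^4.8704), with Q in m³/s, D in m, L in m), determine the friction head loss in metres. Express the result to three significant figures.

h_f = 10.67·860·0.00580^1.852 / (118^1.852·0.0654^4.8704) = 56.50 m

h_f ≈ 56.5 m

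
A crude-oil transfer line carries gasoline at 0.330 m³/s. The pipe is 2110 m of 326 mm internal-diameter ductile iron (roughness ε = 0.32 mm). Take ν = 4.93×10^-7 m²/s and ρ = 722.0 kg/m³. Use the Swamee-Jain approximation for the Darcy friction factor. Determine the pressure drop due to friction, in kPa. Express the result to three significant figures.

V = 4Q/(πD²) = 4·0.330/(π·0.326²) = 3.954 m/s
Re = VD/ν = 3.954·0.326/4.93×10^-7 = 2.61×10^6 → turbulent
ε/D = 0.32/326 = 9.82×10^-4
Swamee-Jain: f = 0.01972
h_f = f(L/D)V²/(2g) = 0.01972·(2110/0.326)·3.954²/(2·9.81) = 101.7 m
Δp = ρg·h_f = 722.0·9.81·101.7 = 720.1 kPa

Δp ≈ 720 kPa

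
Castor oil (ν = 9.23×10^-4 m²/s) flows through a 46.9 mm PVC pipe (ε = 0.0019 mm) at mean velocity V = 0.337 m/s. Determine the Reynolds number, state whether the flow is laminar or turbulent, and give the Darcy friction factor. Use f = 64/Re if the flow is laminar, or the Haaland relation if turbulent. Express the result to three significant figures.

Re ≈ 17.1; laminar; f = 64/Re ≈ 3.74

Re = VD/ν = 0.3370·0.0469/9.23×10^-4 = 17.1
Re < 2300 → laminar → f = 64/Re = 3.737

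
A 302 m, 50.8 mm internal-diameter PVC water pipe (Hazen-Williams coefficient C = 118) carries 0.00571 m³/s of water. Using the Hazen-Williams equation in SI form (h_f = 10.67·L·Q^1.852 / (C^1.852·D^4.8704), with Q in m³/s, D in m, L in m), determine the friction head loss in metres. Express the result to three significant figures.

h_f ≈ 66.0 m

h_f = 10.67·302·0.00571^1.852 / (118^1.852·0.0508^4.8704) = 65.96 m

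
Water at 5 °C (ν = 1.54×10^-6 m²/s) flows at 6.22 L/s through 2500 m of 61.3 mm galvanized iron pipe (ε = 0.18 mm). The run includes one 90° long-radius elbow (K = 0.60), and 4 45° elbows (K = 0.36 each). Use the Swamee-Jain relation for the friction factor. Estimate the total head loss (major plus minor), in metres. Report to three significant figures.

V = 4Q/(πD²) = 2.108 m/s; V²/2g = 0.2264 m
Re = 8.39×10^4, ε/D = 0.00294 → f = 0.02783 (Swamee-Jain)
Major: h_f = f(L/D)·V²/2g = 0.02783·40783·0.2264 = 256.9 m
Minor: ΣK = 2.04; h_m = ΣK·V²/2g = 0.4618 m
Total H_L = 256.9 + 0.4618 = 257.4 m

H_L ≈ 257 m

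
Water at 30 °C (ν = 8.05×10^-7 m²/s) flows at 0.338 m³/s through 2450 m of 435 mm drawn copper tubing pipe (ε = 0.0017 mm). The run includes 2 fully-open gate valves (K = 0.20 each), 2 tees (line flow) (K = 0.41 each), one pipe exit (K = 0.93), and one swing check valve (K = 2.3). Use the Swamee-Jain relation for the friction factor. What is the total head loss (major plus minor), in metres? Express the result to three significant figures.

H_L ≈ 18.0 m

V = 4Q/(πD²) = 2.274 m/s; V²/2g = 0.2636 m
Re = 1.23×10^6, ε/D = 3.91×10^-6 → f = 0.01133 (Swamee-Jain)
Major: h_f = f(L/D)·V²/2g = 0.01133·5632·0.2636 = 16.82 m
Minor: ΣK = 4.45; h_m = ΣK·V²/2g = 1.173 m
Total H_L = 16.82 + 1.173 = 17.99 m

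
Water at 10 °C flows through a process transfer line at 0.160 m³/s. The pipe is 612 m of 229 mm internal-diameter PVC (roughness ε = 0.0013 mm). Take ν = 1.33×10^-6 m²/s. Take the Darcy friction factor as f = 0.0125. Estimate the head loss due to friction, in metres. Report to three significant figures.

V = 4Q/(πD²) = 4·0.160/(π·0.229²) = 3.885 m/s
h_f = f(L/D)V²/(2g) = 0.01250·(612/0.229)·3.885²/(2·9.81) = 25.69 m

h_f ≈ 25.7 m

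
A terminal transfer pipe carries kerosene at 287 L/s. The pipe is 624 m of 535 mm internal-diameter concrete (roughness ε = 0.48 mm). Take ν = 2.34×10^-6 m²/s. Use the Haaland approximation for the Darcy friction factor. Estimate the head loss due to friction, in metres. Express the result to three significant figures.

h_f ≈ 1.95 m

V = 4Q/(πD²) = 4·0.287/(π·0.535²) = 1.277 m/s
Re = VD/ν = 1.277·0.535/2.34×10^-6 = 2.92×10^5 → turbulent
ε/D = 0.48/535 = 8.97×10^-4
Haaland: f = 0.02010
h_f = f(L/D)V²/(2g) = 0.02010·(624/0.535)·1.277²/(2·9.81) = 1.948 m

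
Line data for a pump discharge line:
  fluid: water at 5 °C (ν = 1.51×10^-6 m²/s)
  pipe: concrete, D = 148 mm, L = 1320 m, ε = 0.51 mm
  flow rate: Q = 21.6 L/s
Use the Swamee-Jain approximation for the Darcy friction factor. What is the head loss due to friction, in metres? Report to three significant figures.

V = 4Q/(πD²) = 4·0.0216/(π·0.148²) = 1.256 m/s
Re = VD/ν = 1.256·0.148/1.51×10^-6 = 1.23×10^5 → turbulent
ε/D = 0.51/148 = 0.00345
Swamee-Jain: f = 0.02842
h_f = f(L/D)V²/(2g) = 0.02842·(1320/0.148)·1.256²/(2·9.81) = 20.37 m

h_f ≈ 20.4 m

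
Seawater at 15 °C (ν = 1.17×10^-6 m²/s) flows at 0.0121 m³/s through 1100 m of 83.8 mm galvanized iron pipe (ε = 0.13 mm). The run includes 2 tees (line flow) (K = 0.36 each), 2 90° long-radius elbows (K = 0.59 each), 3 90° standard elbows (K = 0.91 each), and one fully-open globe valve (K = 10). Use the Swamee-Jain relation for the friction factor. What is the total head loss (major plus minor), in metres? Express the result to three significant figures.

V = 4Q/(πD²) = 2.194 m/s; V²/2g = 0.2453 m
Re = 1.57×10^5, ε/D = 0.00155 → f = 0.02342 (Swamee-Jain)
Major: h_f = f(L/D)·V²/2g = 0.02342·13126·0.2453 = 75.40 m
Minor: ΣK = 14.6; h_m = ΣK·V²/2g = 3.589 m
Total H_L = 75.40 + 3.589 = 78.99 m

H_L ≈ 79.0 m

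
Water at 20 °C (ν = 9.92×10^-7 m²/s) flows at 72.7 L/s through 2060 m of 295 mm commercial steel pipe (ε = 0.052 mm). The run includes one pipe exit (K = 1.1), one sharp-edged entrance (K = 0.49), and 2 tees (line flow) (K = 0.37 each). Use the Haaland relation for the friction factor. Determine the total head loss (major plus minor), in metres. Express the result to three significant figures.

H_L ≈ 6.49 m

V = 4Q/(πD²) = 1.064 m/s; V²/2g = 0.05766 m
Re = 3.16×10^5, ε/D = 1.76×10^-4 → f = 0.01578 (Haaland)
Major: h_f = f(L/D)·V²/2g = 0.01578·6983·0.05766 = 6.353 m
Minor: ΣK = 2.33; h_m = ΣK·V²/2g = 0.1344 m
Total H_L = 6.353 + 0.1344 = 6.487 m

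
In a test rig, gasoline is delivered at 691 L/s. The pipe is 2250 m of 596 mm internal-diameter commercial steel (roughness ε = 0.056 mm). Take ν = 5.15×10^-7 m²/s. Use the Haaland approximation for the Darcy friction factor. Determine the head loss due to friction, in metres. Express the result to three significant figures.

h_f ≈ 14.7 m

V = 4Q/(πD²) = 4·0.691/(π·0.596²) = 2.477 m/s
Re = VD/ν = 2.477·0.596/5.15×10^-7 = 2.87×10^6 → turbulent
ε/D = 0.056/596 = 9.40×10^-5
Haaland: f = 0.01242
h_f = f(L/D)V²/(2g) = 0.01242·(2250/0.596)·2.477²/(2·9.81) = 14.66 m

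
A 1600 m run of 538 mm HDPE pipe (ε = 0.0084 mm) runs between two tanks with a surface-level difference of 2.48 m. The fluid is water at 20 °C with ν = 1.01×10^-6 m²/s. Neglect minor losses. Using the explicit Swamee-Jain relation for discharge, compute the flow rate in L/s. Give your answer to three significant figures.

Q ≈ 255 L/s

Swamee-Jain (Type II): Q = -0.965·√(gD⁵h_f/L)·ln[ε/(3.7D) + √(3.17ν²L/(gD³h_f))]
√(gD⁵h_f/L) = √(9.81·0.538⁵·2.48/1600) = 0.02618
ε/(3.7D) = 4.22×10^-6; √(3.17ν²L/(gD³h_f)) = 3.70×10^-5
Q = -0.965·0.02618·ln(4.118×10^-5) = 0.2551 m³/s
Check: V = 1.12 m/s, Re = 5.98×10^5, f = 0.01296, h_f = 2.47 m ≈ 2.48 m ✓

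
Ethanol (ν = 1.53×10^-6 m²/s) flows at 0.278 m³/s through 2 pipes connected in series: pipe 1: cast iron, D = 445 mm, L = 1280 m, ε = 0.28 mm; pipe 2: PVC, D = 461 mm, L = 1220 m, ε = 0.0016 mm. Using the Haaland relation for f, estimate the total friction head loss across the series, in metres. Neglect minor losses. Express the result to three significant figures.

H ≈ 13.5 m

Pipe 1: V = 1.787 m/s, Re = 5.20×10^5, ε/D = 6.29×10^-4, f = 0.01833, h_1 = f(L/D)V²/2g = 8.584 m
Pipe 2: V = 1.666 m/s, Re = 5.02×10^5, ε/D = 3.47×10^-6, f = 0.01309, h_2 = f(L/D)V²/2g = 4.899 m
Series → Q common, losses add: H = Σh = 13.48 m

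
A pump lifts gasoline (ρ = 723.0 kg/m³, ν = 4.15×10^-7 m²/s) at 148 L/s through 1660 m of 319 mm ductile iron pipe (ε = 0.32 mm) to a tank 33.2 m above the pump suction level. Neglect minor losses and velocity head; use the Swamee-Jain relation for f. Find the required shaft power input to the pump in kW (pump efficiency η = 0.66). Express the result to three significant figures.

P_shaft ≈ 81.6 kW

V = 4Q/(πD²) = 1.852 m/s; Re = 1.42×10^6; ε/D = 0.00100; f = 0.01994
h_f = f(L/D)V²/2g = 18.13 m
Total head H = z + h_f = 33.2 + 18.13 = 51.33 m
P_hyd = ρgQH = 723.0·9.81·0.148·51.33 = 53.89 kW
P_shaft = P_hyd/η = 53.89/0.66 = 81.64 kW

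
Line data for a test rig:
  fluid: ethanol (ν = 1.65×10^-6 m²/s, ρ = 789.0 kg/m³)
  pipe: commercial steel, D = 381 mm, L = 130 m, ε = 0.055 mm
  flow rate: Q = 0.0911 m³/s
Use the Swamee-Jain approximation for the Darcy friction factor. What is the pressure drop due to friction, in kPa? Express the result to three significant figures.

Δp ≈ 1.45 kPa

V = 4Q/(πD²) = 4·0.0911/(π·0.381²) = 0.7991 m/s
Re = VD/ν = 0.7991·0.381/1.65×10^-6 = 1.85×10^5 → turbulent
ε/D = 0.055/381 = 1.44×10^-4
Swamee-Jain: f = 0.01693
h_f = f(L/D)V²/(2g) = 0.01693·(130/0.381)·0.7991²/(2·9.81) = 0.1880 m
Δp = ρg·h_f = 789.0·9.81·0.1880 = 1.455 kPa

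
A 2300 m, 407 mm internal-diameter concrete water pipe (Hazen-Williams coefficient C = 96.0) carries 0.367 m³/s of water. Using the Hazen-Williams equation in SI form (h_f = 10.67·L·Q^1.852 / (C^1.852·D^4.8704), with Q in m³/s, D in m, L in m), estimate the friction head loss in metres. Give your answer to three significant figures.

h_f ≈ 65.2 m

h_f = 10.67·2300·0.367^1.852 / (96.0^1.852·0.407^4.8704) = 65.15 m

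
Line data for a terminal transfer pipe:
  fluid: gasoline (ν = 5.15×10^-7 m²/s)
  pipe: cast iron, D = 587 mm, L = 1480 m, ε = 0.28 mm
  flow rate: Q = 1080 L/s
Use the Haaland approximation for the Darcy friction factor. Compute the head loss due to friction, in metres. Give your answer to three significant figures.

h_f ≈ 34.1 m

V = 4Q/(πD²) = 4·1.08/(π·0.587²) = 3.991 m/s
Re = VD/ν = 3.991·0.587/5.15×10^-7 = 4.55×10^6 → turbulent
ε/D = 0.28/587 = 4.77×10^-4
Haaland: f = 0.01666
h_f = f(L/D)V²/(2g) = 0.01666·(1480/0.587)·3.991²/(2·9.81) = 34.10 m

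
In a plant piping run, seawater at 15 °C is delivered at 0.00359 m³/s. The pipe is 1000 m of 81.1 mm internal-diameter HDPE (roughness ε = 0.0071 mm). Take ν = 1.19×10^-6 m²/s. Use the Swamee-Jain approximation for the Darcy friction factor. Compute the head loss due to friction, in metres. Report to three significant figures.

V = 4Q/(πD²) = 4·0.00359/(π·0.0811²) = 0.6950 m/s
Re = VD/ν = 0.6950·0.0811/1.19×10^-6 = 4.74×10^4 → turbulent
ε/D = 0.0071/81.1 = 8.75×10^-5
Swamee-Jain: f = 0.02136
h_f = f(L/D)V²/(2g) = 0.02136·(1000/0.0811)·0.6950²/(2·9.81) = 6.484 m

h_f ≈ 6.48 m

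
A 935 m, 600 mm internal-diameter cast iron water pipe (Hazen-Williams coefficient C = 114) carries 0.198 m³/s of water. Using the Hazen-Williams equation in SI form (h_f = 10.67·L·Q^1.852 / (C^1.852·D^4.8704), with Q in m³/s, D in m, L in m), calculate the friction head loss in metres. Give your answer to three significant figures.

h_f = 10.67·935·0.198^1.852 / (114^1.852·0.600^4.8704) = 0.9279 m

h_f ≈ 0.928 m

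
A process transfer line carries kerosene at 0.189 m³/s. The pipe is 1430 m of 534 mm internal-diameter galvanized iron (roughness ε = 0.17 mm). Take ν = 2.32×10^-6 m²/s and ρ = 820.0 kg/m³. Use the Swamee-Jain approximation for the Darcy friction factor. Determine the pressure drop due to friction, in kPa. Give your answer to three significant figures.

V = 4Q/(πD²) = 4·0.189/(π·0.534²) = 0.8439 m/s
Re = VD/ν = 0.8439·0.534/2.32×10^-6 = 1.94×10^5 → turbulent
ε/D = 0.17/534 = 3.18×10^-4
Swamee-Jain: f = 0.01796
h_f = f(L/D)V²/(2g) = 0.01796·(1430/0.534)·0.8439²/(2·9.81) = 1.746 m
Δp = ρg·h_f = 820.0·9.81·1.746 = 14.04 kPa

Δp ≈ 14.0 kPa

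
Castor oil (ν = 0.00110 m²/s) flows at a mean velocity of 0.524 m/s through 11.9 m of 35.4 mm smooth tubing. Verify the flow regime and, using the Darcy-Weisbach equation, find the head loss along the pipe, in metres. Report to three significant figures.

h_f ≈ 17.9 m

Re = VD/ν = 0.524·0.03540/0.00110 = 16.9 → laminar (Re < 2300)
f = 64/Re = 3.795
h_f = f(L/D)V²/(2g) = 3.795·(11.9/0.03540)·0.524²/(2·9.81) = 17.85 m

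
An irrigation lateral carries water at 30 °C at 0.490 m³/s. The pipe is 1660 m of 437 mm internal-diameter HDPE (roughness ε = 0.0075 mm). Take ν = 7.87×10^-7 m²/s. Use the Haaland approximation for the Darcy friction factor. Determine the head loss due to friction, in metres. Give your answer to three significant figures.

h_f ≈ 22.7 m

V = 4Q/(πD²) = 4·0.490/(π·0.437²) = 3.267 m/s
Re = VD/ν = 3.267·0.437/7.87×10^-7 = 1.81×10^6 → turbulent
ε/D = 0.0075/437 = 1.72×10^-5
Haaland: f = 0.01099
h_f = f(L/D)V²/(2g) = 0.01099·(1660/0.437)·3.267²/(2·9.81) = 22.70 m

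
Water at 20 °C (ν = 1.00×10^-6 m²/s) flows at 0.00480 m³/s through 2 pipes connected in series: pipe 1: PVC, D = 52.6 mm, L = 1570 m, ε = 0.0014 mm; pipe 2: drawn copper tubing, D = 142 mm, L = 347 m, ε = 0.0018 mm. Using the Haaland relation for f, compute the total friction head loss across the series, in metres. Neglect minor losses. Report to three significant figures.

Pipe 1: V = 2.209 m/s, Re = 1.16×10^5, ε/D = 2.66×10^-5, f = 0.01740, h_1 = f(L/D)V²/2g = 129.1 m
Pipe 2: V = 0.3031 m/s, Re = 4.30×10^4, ε/D = 1.27×10^-5, f = 0.02146, h_2 = f(L/D)V²/2g = 0.2455 m
Series → Q common, losses add: H = Σh = 129.4 m

H ≈ 129 m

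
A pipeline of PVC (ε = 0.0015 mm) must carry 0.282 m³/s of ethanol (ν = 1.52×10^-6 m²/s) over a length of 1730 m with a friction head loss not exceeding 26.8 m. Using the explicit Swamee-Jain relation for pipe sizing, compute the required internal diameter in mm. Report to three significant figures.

D ≈ 355 mm

Swamee-Jain (Type III): D = 0.66·[ε^1.25·(LQ²/(gh_f))^4.75 + ν·Q^9.4·(L/(gh_f))^5.2]^0.04
LQ²/(gh_f) = 0.5233; L/(gh_f) = 6.580
Term 1 = ε^1.25·(…)^4.75 = 2.42×10^-9; Term 2 = ν·Q^9.4·(…)^5.2 = 1.86×10^-7
D = 0.66·(2.42×10^-9 + 1.86×10^-7)^0.04 = 0.3552 m = 355 mm
Check: V = 2.85 m/s, Re = 6.65×10^5, f = 0.01253, h_f = 25.2 m ≈ 26.8 m ✓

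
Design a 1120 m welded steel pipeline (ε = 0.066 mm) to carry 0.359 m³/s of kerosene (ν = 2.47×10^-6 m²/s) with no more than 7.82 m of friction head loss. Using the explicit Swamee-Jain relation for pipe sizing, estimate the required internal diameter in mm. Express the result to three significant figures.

Swamee-Jain (Type III): D = 0.66·[ε^1.25·(LQ²/(gh_f))^4.75 + ν·Q^9.4·(L/(gh_f))^5.2]^0.04
LQ²/(gh_f) = 1.882; L/(gh_f) = 14.60
Term 1 = ε^1.25·(…)^4.75 = 1.20×10^-4; Term 2 = ν·Q^9.4·(…)^5.2 = 1.84×10^-4
D = 0.66·(1.20×10^-4 + 1.84×10^-4)^0.04 = 0.4774 m = 477 mm
Check: V = 2.01 m/s, Re = 3.88×10^5, f = 0.01531, h_f = 7.37 m ≈ 7.82 m ✓

D ≈ 477 mm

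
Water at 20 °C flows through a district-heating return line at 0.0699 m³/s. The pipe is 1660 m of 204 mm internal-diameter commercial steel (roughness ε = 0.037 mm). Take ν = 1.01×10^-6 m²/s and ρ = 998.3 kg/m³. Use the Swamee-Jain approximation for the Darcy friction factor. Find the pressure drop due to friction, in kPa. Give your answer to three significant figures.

V = 4Q/(πD²) = 4·0.0699/(π·0.204²) = 2.139 m/s
Re = VD/ν = 2.139·0.204/1.01×10^-6 = 4.32×10^5 → turbulent
ε/D = 0.037/204 = 1.81×10^-4
Swamee-Jain: f = 0.01555
h_f = f(L/D)V²/(2g) = 0.01555·(1660/0.204)·2.139²/(2·9.81) = 29.49 m
Δp = ρg·h_f = 998.3·9.81·29.49 = 288.8 kPa

Δp ≈ 289 kPa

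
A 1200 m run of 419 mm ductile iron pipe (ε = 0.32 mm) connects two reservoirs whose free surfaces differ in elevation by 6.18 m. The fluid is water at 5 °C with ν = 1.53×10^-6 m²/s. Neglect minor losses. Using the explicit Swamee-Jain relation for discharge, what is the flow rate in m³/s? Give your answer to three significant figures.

Swamee-Jain (Type II): Q = -0.965·√(gD⁵h_f/L)·ln[ε/(3.7D) + √(3.17ν²L/(gD³h_f))]
√(gD⁵h_f/L) = √(9.81·0.419⁵·6.18/1200) = 0.02554
ε/(3.7D) = 2.06×10^-4; √(3.17ν²L/(gD³h_f)) = 4.47×10^-5
Q = -0.965·0.02554·ln(2.511×10^-4) = 0.2043 m³/s
Check: V = 1.48 m/s, Re = 4.06×10^5, f = 0.01941, h_f = 6.22 m ≈ 6.18 m ✓

Q ≈ 0.204 m³/s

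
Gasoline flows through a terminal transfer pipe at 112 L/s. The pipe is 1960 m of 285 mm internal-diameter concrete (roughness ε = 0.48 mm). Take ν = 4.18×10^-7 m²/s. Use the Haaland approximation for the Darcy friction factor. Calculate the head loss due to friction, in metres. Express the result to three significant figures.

V = 4Q/(πD²) = 4·0.112/(π·0.285²) = 1.756 m/s
Re = VD/ν = 1.756·0.285/4.18×10^-7 = 1.20×10^6 → turbulent
ε/D = 0.48/285 = 0.00168
Haaland: f = 0.02258
h_f = f(L/D)V²/(2g) = 0.02258·(1960/0.285)·1.756²/(2·9.81) = 24.40 m

h_f ≈ 24.4 m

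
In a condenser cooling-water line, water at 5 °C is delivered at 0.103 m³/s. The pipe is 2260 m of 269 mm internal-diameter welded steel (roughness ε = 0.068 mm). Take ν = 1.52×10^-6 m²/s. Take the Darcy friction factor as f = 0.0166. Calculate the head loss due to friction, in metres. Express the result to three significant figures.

V = 4Q/(πD²) = 4·0.103/(π·0.269²) = 1.812 m/s
h_f = f(L/D)V²/(2g) = 0.01660·(2260/0.269)·1.812²/(2·9.81) = 23.35 m

h_f ≈ 23.3 m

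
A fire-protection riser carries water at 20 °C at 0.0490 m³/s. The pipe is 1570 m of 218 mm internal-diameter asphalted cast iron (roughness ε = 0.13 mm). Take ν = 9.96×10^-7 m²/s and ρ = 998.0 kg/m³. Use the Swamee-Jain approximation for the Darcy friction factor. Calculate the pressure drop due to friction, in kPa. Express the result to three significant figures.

V = 4Q/(πD²) = 4·0.0490/(π·0.218²) = 1.313 m/s
Re = VD/ν = 1.313·0.218/9.96×10^-7 = 2.87×10^5 → turbulent
ε/D = 0.13/218 = 5.96×10^-4
Swamee-Jain: f = 0.01891
h_f = f(L/D)V²/(2g) = 0.01891·(1570/0.218)·1.313²/(2·9.81) = 11.96 m
Δp = ρg·h_f = 998.0·9.81·11.96 = 117.1 kPa

Δp ≈ 117 kPa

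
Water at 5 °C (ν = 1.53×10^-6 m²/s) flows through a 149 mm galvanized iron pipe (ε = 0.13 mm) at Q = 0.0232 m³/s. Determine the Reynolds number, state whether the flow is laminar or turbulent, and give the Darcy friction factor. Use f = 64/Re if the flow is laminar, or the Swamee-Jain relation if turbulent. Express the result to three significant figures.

Re ≈ 1.30×10^5; turbulent; f ≈ 0.0214

V = 4Q/(πD²) = 1.331 m/s
Re = VD/ν = 1.331·0.149/1.53×10^-6 = 1.30×10^5
Re > 4000 → turbulent; ε/D = 8.72×10^-4
Swamee-Jain: f = 0.02137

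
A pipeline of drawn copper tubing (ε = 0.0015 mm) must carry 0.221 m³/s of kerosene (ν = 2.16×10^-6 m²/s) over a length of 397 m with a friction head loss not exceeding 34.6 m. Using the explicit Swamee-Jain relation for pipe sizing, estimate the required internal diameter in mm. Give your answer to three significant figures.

Swamee-Jain (Type III): D = 0.66·[ε^1.25·(LQ²/(gh_f))^4.75 + ν·Q^9.4·(L/(gh_f))^5.2]^0.04
LQ²/(gh_f) = 0.05713; L/(gh_f) = 1.170
Term 1 = ε^1.25·(…)^4.75 = 6.53×10^-14; Term 2 = ν·Q^9.4·(…)^5.2 = 3.35×10^-12
D = 0.66·(6.53×10^-14 + 3.35×10^-12)^0.04 = 0.2296 m = 230 mm
Check: V = 5.34 m/s, Re = 5.67×10^5, f = 0.01291, h_f = 32.5 m ≈ 34.6 m ✓

D ≈ 230 mm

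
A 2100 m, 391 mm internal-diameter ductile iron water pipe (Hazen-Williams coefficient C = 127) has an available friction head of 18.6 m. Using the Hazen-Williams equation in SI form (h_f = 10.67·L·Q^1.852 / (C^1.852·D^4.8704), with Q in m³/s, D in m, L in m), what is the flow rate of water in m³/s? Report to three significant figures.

Rearranging: Q = [h_f·C^1.852·D^4.8704 / (10.67·L)]^(1/1.852)
Q = [18.6·127^1.852·0.391^4.8704 / (10.67·2100)]^0.540 = 0.2332 m³/s

Q ≈ 0.233 m³/s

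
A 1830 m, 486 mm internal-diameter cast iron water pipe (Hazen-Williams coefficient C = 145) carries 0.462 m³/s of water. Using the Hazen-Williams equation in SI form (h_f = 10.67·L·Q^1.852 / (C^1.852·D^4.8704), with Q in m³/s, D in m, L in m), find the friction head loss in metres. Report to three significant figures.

h_f ≈ 15.6 m

h_f = 10.67·1830·0.462^1.852 / (145^1.852·0.486^4.8704) = 15.59 m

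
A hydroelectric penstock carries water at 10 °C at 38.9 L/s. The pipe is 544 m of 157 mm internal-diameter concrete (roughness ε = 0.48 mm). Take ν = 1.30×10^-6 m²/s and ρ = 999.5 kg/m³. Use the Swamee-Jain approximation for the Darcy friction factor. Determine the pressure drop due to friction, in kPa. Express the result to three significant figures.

V = 4Q/(πD²) = 4·0.0389/(π·0.157²) = 2.009 m/s
Re = VD/ν = 2.009·0.157/1.30×10^-6 = 2.43×10^5 → turbulent
ε/D = 0.48/157 = 0.00306
Swamee-Jain: f = 0.02702
h_f = f(L/D)V²/(2g) = 0.02702·(544/0.157)·2.009²/(2·9.81) = 19.27 m
Δp = ρg·h_f = 999.5·9.81·19.27 = 188.9 kPa

Δp ≈ 189 kPa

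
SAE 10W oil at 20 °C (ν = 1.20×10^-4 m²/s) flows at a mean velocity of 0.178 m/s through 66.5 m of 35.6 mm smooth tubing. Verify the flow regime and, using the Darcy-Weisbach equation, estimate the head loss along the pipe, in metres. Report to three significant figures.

h_f ≈ 3.66 m

Re = VD/ν = 0.178·0.03560/1.20×10^-4 = 52.8 → laminar (Re < 2300)
f = 64/Re = 1.212
h_f = f(L/D)V²/(2g) = 1.212·(66.5/0.03560)·0.178²/(2·9.81) = 3.656 m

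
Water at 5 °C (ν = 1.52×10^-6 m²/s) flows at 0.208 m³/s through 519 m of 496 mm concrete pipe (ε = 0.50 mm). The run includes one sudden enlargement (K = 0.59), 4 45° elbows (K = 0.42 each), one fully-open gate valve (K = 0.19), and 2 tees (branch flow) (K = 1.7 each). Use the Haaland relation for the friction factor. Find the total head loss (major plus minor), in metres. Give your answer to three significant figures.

H_L ≈ 1.61 m

V = 4Q/(πD²) = 1.076 m/s; V²/2g = 0.05906 m
Re = 3.51×10^5, ε/D = 0.00101 → f = 0.02044 (Haaland)
Major: h_f = f(L/D)·V²/2g = 0.02044·1046·0.05906 = 1.263 m
Minor: ΣK = 5.86; h_m = ΣK·V²/2g = 0.3461 m
Total H_L = 1.263 + 0.3461 = 1.609 m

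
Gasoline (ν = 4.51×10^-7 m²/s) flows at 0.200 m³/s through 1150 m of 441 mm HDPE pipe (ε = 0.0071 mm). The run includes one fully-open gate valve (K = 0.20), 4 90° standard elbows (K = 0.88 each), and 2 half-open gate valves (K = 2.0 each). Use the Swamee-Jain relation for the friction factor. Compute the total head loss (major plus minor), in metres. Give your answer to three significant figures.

H_L ≈ 3.31 m

V = 4Q/(πD²) = 1.309 m/s; V²/2g = 0.08738 m
Re = 1.28×10^6, ε/D = 1.61×10^-5 → f = 0.01159 (Swamee-Jain)
Major: h_f = f(L/D)·V²/2g = 0.01159·2608·0.08738 = 2.640 m
Minor: ΣK = 7.72; h_m = ΣK·V²/2g = 0.6746 m
Total H_L = 2.640 + 0.6746 = 3.315 m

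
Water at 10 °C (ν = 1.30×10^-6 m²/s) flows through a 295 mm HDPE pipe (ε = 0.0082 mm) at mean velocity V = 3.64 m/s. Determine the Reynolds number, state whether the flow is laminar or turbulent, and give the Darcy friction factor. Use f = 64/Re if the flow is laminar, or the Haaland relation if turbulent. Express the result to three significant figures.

Re ≈ 8.26×10^5; turbulent; f ≈ 0.0124

Re = VD/ν = 3.640·0.295/1.30×10^-6 = 8.26×10^5
Re > 4000 → turbulent; ε/D = 2.78×10^-5
Haaland: f = 0.01243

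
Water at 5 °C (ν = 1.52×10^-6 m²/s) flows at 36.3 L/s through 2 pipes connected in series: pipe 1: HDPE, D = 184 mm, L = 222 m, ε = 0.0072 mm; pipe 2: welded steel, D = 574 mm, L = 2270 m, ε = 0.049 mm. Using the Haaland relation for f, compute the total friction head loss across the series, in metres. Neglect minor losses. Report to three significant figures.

Pipe 1: V = 1.365 m/s, Re = 1.65×10^5, ε/D = 3.91×10^-5, f = 0.01632, h_1 = f(L/D)V²/2g = 1.870 m
Pipe 2: V = 0.1403 m/s, Re = 5.30×10^4, ε/D = 8.54×10^-5, f = 0.02069, h_2 = f(L/D)V²/2g = 0.08208 m
Series → Q common, losses add: H = Σh = 1.952 m

H ≈ 1.95 m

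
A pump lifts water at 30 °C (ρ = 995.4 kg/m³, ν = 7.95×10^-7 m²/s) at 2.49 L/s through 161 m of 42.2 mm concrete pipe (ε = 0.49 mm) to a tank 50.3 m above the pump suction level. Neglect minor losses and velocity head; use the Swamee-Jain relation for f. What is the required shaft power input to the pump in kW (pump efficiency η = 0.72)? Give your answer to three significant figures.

P_shaft ≈ 2.55 kW

V = 4Q/(πD²) = 1.780 m/s; Re = 9.45×10^4; ε/D = 0.0116; f = 0.04072
h_f = f(L/D)V²/2g = 25.10 m
Total head H = z + h_f = 50.3 + 25.10 = 75.40 m
P_hyd = ρgQH = 995.4·9.81·0.00249·75.40 = 1.833 kW
P_shaft = P_hyd/η = 1.833/0.72 = 2.546 kW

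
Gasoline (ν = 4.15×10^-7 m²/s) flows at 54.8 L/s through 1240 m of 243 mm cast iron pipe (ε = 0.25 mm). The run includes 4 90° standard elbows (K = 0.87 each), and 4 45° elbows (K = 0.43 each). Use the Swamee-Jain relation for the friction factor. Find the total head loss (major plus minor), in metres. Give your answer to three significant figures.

V = 4Q/(πD²) = 1.182 m/s; V²/2g = 0.07116 m
Re = 6.92×10^5, ε/D = 0.00103 → f = 0.02031 (Swamee-Jain)
Major: h_f = f(L/D)·V²/2g = 0.02031·5103·0.07116 = 7.374 m
Minor: ΣK = 5.20; h_m = ΣK·V²/2g = 0.3701 m
Total H_L = 7.374 + 0.3701 = 7.744 m

H_L ≈ 7.74 m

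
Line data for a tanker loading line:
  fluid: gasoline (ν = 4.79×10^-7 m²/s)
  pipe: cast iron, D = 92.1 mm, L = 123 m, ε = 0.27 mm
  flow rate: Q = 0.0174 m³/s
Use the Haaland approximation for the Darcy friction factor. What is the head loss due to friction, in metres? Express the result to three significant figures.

h_f ≈ 12.2 m

V = 4Q/(πD²) = 4·0.0174/(π·0.0921²) = 2.612 m/s
Re = VD/ν = 2.612·0.0921/4.79×10^-7 = 5.02×10^5 → turbulent
ε/D = 0.27/92.1 = 0.00293
Haaland: f = 0.02630
h_f = f(L/D)V²/(2g) = 0.02630·(123/0.0921)·2.612²/(2·9.81) = 12.21 m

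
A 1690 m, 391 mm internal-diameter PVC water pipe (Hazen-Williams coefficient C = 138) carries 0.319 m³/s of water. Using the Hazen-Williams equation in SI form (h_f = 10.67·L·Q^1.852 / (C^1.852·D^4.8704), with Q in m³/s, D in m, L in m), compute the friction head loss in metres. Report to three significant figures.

h_f = 10.67·1690·0.319^1.852 / (138^1.852·0.391^4.8704) = 22.92 m

h_f ≈ 22.9 m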